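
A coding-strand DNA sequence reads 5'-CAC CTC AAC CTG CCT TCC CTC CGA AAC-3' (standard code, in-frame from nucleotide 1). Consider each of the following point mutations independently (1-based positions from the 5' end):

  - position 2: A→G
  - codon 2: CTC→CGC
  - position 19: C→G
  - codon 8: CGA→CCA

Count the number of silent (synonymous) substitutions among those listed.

0

Codon 1: CAC (His) → CGC (Arg) — missense.
Codon 2: CTC (Leu) → CGC (Arg) — missense.
Codon 7: CTC (Leu) → GTC (Val) — missense.
Codon 8: CGA (Arg) → CCA (Pro) — missense.
Synonymous: 0 of 4.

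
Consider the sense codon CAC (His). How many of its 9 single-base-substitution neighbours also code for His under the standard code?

Position 1: none → 0 synonymous.
Position 2: none → 0 synonymous.
Position 3: CAT → 1 synonymous.
Total: 0 + 0 + 1 = 1.

1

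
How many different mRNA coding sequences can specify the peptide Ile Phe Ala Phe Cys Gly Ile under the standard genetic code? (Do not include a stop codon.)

Ile: 3 codons.
Phe: 2 codons.
Ala: 4 codons.
Phe: 2 codons.
Cys: 2 codons.
Gly: 4 codons.
Ile: 3 codons.
3 × 2 × 4 × 2 × 2 × 4 × 3 = 1152.

1152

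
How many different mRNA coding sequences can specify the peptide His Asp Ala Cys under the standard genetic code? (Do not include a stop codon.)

His: 2 codons.
Asp: 2 codons.
Ala: 4 codons.
Cys: 2 codons.
2 × 2 × 4 × 2 = 32.

32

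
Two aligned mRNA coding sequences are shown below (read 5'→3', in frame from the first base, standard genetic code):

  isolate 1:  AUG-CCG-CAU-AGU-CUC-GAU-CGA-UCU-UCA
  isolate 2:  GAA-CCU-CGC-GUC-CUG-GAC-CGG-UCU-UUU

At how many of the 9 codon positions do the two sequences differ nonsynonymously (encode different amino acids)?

Codon 1: AUG Met / GAA Glu — nonsynonymous.
Codon 2: CCG Pro / CCU Pro — synonymous.
Codon 3: CAU His / CGC Arg — nonsynonymous.
Codon 4: AGU Ser / GUC Val — nonsynonymous.
Codon 5: CUC Leu / CUG Leu — synonymous.
Codon 6: GAU Asp / GAC Asp — synonymous.
Codon 7: CGA Arg / CGG Arg — synonymous.
Codon 8: UCU Ser / UCU Ser — identical.
Codon 9: UCA Ser / UUU Phe — nonsynonymous.
Nonsynonymous differences: 4.

4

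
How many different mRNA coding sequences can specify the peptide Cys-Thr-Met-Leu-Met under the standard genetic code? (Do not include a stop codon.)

48

Cys: 2 codons.
Thr: 4 codons.
Met: 1 codon.
Leu: 6 codons.
Met: 1 codon.
2 × 4 × 1 × 6 × 1 = 48.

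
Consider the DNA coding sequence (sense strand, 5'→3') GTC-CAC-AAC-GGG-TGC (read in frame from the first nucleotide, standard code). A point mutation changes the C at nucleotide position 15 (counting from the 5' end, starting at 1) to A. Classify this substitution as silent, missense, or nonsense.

nonsense

Position 15 falls in codon 5: TGC → Cys.
After the substitution the codon is TGA → Stop.
The new codon is a stop codon, so this is a nonsense mutation.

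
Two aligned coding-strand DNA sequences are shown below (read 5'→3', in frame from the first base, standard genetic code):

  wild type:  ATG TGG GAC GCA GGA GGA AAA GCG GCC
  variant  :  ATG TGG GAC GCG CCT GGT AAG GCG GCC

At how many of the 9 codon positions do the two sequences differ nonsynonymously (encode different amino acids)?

Codon 1: ATG Met / ATG Met — identical.
Codon 2: TGG Trp / TGG Trp — identical.
Codon 3: GAC Asp / GAC Asp — identical.
Codon 4: GCA Ala / GCG Ala — synonymous.
Codon 5: GGA Gly / CCT Pro — nonsynonymous.
Codon 6: GGA Gly / GGT Gly — synonymous.
Codon 7: AAA Lys / AAG Lys — synonymous.
Codon 8: GCG Ala / GCG Ala — identical.
Codon 9: GCC Ala / GCC Ala — identical.
Nonsynonymous differences: 1.

1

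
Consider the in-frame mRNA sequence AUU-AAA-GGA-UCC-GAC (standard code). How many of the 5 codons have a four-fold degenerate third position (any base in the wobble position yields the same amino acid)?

Codon 1 AUU (Ile): third position 3-fold.
Codon 2 AAA (Lys): third position 2-fold.
Codon 3 GGA (Gly): third position 4-fold.
Codon 4 UCC (Ser): third position 4-fold.
Codon 5 GAC (Asp): third position 2-fold.
Four-fold degenerate third positions: 2.

2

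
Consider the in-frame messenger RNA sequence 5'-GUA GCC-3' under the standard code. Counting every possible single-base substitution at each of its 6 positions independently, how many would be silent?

Codon 1 (GUA, Val): 3 synonymous substitutions.
Codon 2 (GCC, Ala): 3 synonymous substitutions.
Total: 3 + 3 = 6.

6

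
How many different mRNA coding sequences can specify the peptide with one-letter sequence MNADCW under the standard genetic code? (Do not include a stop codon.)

Met: 1 codon.
Asn: 2 codons.
Ala: 4 codons.
Asp: 2 codons.
Cys: 2 codons.
Trp: 1 codon.
1 × 2 × 4 × 2 × 2 × 1 = 32.

32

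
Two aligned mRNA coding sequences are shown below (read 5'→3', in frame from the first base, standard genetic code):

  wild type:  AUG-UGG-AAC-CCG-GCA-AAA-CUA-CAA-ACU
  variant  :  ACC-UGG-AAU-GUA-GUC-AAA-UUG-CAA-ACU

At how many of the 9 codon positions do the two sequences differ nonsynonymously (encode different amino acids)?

Codon 1: AUG Met / ACC Thr — nonsynonymous.
Codon 2: UGG Trp / UGG Trp — identical.
Codon 3: AAC Asn / AAU Asn — synonymous.
Codon 4: CCG Pro / GUA Val — nonsynonymous.
Codon 5: GCA Ala / GUC Val — nonsynonymous.
Codon 6: AAA Lys / AAA Lys — identical.
Codon 7: CUA Leu / UUG Leu — synonymous.
Codon 8: CAA Gln / CAA Gln — identical.
Codon 9: ACU Thr / ACU Thr — identical.
Nonsynonymous differences: 3.

3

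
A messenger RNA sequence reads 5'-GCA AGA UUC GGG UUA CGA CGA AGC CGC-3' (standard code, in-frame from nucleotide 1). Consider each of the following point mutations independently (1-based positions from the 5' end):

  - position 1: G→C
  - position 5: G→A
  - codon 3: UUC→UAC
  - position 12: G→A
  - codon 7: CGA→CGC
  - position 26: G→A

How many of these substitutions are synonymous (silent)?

Codon 1: GCA (Ala) → CCA (Pro) — missense.
Codon 2: AGA (Arg) → AAA (Lys) — missense.
Codon 3: UUC (Phe) → UAC (Tyr) — missense.
Codon 4: GGG (Gly) → GGA (Gly) — synonymous.
Codon 7: CGA (Arg) → CGC (Arg) — synonymous.
Codon 9: CGC (Arg) → CAC (His) — missense.
Synonymous: 2 of 6.

2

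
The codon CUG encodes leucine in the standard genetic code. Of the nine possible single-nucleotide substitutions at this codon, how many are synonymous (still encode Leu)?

4

Position 1: UUG → 1 synonymous.
Position 2: none → 0 synonymous.
Position 3: CUU, CUC, CUA → 3 synonymous.
Total: 1 + 0 + 3 = 4.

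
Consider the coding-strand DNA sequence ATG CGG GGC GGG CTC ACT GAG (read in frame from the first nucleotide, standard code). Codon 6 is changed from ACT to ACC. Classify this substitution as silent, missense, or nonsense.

Position 18 falls in codon 6: ACT → Thr.
After the substitution the codon is ACC → Thr.
Both encode Thr, so the change is synonymous.

silent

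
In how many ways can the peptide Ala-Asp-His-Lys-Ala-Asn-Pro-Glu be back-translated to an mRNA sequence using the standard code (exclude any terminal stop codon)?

Ala: 4 codons.
Asp: 2 codons.
His: 2 codons.
Lys: 2 codons.
Ala: 4 codons.
Asn: 2 codons.
Pro: 4 codons.
Glu: 2 codons.
4 × 2 × 2 × 2 × 4 × 2 × 4 × 2 = 2048.

2048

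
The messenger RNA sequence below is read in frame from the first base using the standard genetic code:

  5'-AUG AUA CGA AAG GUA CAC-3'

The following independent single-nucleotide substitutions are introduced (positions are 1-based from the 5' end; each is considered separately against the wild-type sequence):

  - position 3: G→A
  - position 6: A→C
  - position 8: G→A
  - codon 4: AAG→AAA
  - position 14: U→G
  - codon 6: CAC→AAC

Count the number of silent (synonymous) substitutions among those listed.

Codon 1: AUG (Met) → AUA (Ile) — missense.
Codon 2: AUA (Ile) → AUC (Ile) — synonymous.
Codon 3: CGA (Arg) → CAA (Gln) — missense.
Codon 4: AAG (Lys) → AAA (Lys) — synonymous.
Codon 5: GUA (Val) → GGA (Gly) — missense.
Codon 6: CAC (His) → AAC (Asn) — missense.
Synonymous: 2 of 6.

2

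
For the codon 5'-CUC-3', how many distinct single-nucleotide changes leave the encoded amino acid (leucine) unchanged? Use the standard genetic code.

3

Position 1: none → 0 synonymous.
Position 2: none → 0 synonymous.
Position 3: CUU, CUA, CUG → 3 synonymous.
Total: 0 + 0 + 3 = 3.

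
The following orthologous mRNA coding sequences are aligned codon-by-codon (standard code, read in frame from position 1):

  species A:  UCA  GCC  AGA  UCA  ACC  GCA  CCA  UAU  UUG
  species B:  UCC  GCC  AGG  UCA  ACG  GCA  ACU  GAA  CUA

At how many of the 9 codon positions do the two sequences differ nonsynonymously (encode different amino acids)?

Codon 1: UCA Ser / UCC Ser — synonymous.
Codon 2: GCC Ala / GCC Ala — identical.
Codon 3: AGA Arg / AGG Arg — synonymous.
Codon 4: UCA Ser / UCA Ser — identical.
Codon 5: ACC Thr / ACG Thr — synonymous.
Codon 6: GCA Ala / GCA Ala — identical.
Codon 7: CCA Pro / ACU Thr — nonsynonymous.
Codon 8: UAU Tyr / GAA Glu — nonsynonymous.
Codon 9: UUG Leu / CUA Leu — synonymous.
Nonsynonymous differences: 2.

2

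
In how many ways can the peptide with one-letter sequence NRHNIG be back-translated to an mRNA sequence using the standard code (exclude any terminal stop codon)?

576

Asn: 2 codons.
Arg: 6 codons.
His: 2 codons.
Asn: 2 codons.
Ile: 3 codons.
Gly: 4 codons.
2 × 6 × 2 × 2 × 3 × 4 = 576.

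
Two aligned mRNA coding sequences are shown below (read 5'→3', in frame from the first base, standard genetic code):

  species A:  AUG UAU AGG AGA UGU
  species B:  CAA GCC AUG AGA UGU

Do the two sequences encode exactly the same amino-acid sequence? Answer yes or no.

Codon 1: AUG Met / CAA Gln — nonsynonymous.
Codon 2: UAU Tyr / GCC Ala — nonsynonymous.
Codon 3: AGG Arg / AUG Met — nonsynonymous.
Codon 4: AGA Arg / AGA Arg — identical.
Codon 5: UGU Cys / UGU Cys — identical.
Nonsynonymous differences: 3 → different protein.

no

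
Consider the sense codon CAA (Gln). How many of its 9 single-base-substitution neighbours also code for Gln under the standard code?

1

Position 1: none → 0 synonymous.
Position 2: none → 0 synonymous.
Position 3: CAG → 1 synonymous.
Total: 0 + 0 + 1 = 1.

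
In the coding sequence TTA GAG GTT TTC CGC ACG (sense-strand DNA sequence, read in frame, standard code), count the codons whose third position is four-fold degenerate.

3

Codon 1 TTA (Leu): third position 2-fold.
Codon 2 GAG (Glu): third position 2-fold.
Codon 3 GTT (Val): third position 4-fold.
Codon 4 TTC (Phe): third position 2-fold.
Codon 5 CGC (Arg): third position 4-fold.
Codon 6 ACG (Thr): third position 4-fold.
Four-fold degenerate third positions: 3.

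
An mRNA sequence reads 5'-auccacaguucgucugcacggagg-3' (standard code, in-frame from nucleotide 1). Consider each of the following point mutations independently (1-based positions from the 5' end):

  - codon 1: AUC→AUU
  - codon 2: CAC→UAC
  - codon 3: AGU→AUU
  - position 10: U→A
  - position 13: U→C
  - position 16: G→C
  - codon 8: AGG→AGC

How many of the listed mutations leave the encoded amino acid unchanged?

Codon 1: AUC (Ile) → AUU (Ile) — synonymous.
Codon 2: CAC (His) → UAC (Tyr) — missense.
Codon 3: AGU (Ser) → AUU (Ile) — missense.
Codon 4: UCG (Ser) → ACG (Thr) — missense.
Codon 5: UCU (Ser) → CCU (Pro) — missense.
Codon 6: GCA (Ala) → CCA (Pro) — missense.
Codon 8: AGG (Arg) → AGC (Ser) — missense.
Synonymous: 1 of 7.

1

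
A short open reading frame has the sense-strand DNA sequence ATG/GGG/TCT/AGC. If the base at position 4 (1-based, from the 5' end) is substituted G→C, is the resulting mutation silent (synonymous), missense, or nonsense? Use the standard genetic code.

Position 4 falls in codon 2: GGG → Gly.
After the substitution the codon is CGG → Arg.
Gly ≠ Arg, so this is a missense mutation.

missense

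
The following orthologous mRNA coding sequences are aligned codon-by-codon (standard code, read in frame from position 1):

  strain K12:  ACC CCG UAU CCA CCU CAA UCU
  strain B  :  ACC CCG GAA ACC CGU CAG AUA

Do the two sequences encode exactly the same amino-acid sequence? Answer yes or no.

no

Codon 1: ACC Thr / ACC Thr — identical.
Codon 2: CCG Pro / CCG Pro — identical.
Codon 3: UAU Tyr / GAA Glu — nonsynonymous.
Codon 4: CCA Pro / ACC Thr — nonsynonymous.
Codon 5: CCU Pro / CGU Arg — nonsynonymous.
Codon 6: CAA Gln / CAG Gln — synonymous.
Codon 7: UCU Ser / AUA Ile — nonsynonymous.
Nonsynonymous differences: 4 → different protein.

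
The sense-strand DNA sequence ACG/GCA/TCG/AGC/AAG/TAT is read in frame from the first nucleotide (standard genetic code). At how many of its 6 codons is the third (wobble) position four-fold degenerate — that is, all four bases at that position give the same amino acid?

Codon 1 ACG (Thr): third position 4-fold.
Codon 2 GCA (Ala): third position 4-fold.
Codon 3 TCG (Ser): third position 4-fold.
Codon 4 AGC (Ser): third position 2-fold.
Codon 5 AAG (Lys): third position 2-fold.
Codon 6 TAT (Tyr): third position 2-fold.
Four-fold degenerate third positions: 3.

3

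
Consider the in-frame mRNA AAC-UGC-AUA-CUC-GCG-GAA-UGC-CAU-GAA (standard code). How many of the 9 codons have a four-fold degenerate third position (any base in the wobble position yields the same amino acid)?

Codon 1 AAC (Asn): third position 2-fold.
Codon 2 UGC (Cys): third position 2-fold.
Codon 3 AUA (Ile): third position 3-fold.
Codon 4 CUC (Leu): third position 4-fold.
Codon 5 GCG (Ala): third position 4-fold.
Codon 6 GAA (Glu): third position 2-fold.
Codon 7 UGC (Cys): third position 2-fold.
Codon 8 CAU (His): third position 2-fold.
Codon 9 GAA (Glu): third position 2-fold.
Four-fold degenerate third positions: 2.

2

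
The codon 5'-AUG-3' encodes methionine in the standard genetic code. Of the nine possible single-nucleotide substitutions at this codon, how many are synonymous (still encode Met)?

Position 1: none → 0 synonymous.
Position 2: none → 0 synonymous.
Position 3: none → 0 synonymous.
Total: 0 + 0 + 0 = 0.

0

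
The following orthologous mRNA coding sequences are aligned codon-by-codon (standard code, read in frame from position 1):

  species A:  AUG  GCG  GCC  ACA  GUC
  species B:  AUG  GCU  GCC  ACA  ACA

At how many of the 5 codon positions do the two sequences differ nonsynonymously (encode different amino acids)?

1

Codon 1: AUG Met / AUG Met — identical.
Codon 2: GCG Ala / GCU Ala — synonymous.
Codon 3: GCC Ala / GCC Ala — identical.
Codon 4: ACA Thr / ACA Thr — identical.
Codon 5: GUC Val / ACA Thr — nonsynonymous.
Nonsynonymous differences: 1.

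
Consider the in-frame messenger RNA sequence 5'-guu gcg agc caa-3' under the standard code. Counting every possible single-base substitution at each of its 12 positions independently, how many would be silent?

8

Codon 1 (GUU, Val): 3 synonymous substitutions.
Codon 2 (GCG, Ala): 3 synonymous substitutions.
Codon 3 (AGC, Ser): 1 synonymous substitution.
Codon 4 (CAA, Gln): 1 synonymous substitution.
Total: 3 + 3 + 1 + 1 = 8.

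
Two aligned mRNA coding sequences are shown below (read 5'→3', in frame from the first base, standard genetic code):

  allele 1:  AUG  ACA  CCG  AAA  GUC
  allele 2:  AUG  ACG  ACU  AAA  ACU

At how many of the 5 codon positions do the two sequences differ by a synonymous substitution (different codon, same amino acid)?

Codon 1: AUG Met / AUG Met — identical.
Codon 2: ACA Thr / ACG Thr — synonymous.
Codon 3: CCG Pro / ACU Thr — nonsynonymous.
Codon 4: AAA Lys / AAA Lys — identical.
Codon 5: GUC Val / ACU Thr — nonsynonymous.
Synonymous differences: 1.

1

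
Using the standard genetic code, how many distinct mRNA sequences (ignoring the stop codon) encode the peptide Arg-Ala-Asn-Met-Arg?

288

Arg: 6 codons.
Ala: 4 codons.
Asn: 2 codons.
Met: 1 codon.
Arg: 6 codons.
6 × 4 × 2 × 1 × 6 = 288.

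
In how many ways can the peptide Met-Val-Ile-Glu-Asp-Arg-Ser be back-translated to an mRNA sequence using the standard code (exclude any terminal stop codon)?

1728

Met: 1 codon.
Val: 4 codons.
Ile: 3 codons.
Glu: 2 codons.
Asp: 2 codons.
Arg: 6 codons.
Ser: 6 codons.
1 × 4 × 3 × 2 × 2 × 6 × 6 = 1728.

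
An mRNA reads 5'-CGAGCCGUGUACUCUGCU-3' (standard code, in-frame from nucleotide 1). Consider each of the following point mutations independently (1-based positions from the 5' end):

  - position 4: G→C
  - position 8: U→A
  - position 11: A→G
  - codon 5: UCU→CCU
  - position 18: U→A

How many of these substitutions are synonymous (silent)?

1

Codon 2: GCC (Ala) → CCC (Pro) — missense.
Codon 3: GUG (Val) → GAG (Glu) — missense.
Codon 4: UAC (Tyr) → UGC (Cys) — missense.
Codon 5: UCU (Ser) → CCU (Pro) — missense.
Codon 6: GCU (Ala) → GCA (Ala) — synonymous.
Synonymous: 1 of 5.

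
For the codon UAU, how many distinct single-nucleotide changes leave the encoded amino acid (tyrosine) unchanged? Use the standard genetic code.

1

Position 1: none → 0 synonymous.
Position 2: none → 0 synonymous.
Position 3: UAC → 1 synonymous.
Total: 0 + 0 + 1 = 1.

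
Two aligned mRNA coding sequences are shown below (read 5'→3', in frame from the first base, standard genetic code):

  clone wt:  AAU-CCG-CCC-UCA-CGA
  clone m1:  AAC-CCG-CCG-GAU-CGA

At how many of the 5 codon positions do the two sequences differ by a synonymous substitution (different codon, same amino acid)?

2

Codon 1: AAU Asn / AAC Asn — synonymous.
Codon 2: CCG Pro / CCG Pro — identical.
Codon 3: CCC Pro / CCG Pro — synonymous.
Codon 4: UCA Ser / GAU Asp — nonsynonymous.
Codon 5: CGA Arg / CGA Arg — identical.
Synonymous differences: 2.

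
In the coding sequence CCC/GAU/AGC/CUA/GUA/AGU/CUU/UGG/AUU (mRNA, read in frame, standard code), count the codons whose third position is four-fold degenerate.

4

Codon 1 CCC (Pro): third position 4-fold.
Codon 2 GAU (Asp): third position 2-fold.
Codon 3 AGC (Ser): third position 2-fold.
Codon 4 CUA (Leu): third position 4-fold.
Codon 5 GUA (Val): third position 4-fold.
Codon 6 AGU (Ser): third position 2-fold.
Codon 7 CUU (Leu): third position 4-fold.
Codon 8 UGG (Trp): third position 1-fold.
Codon 9 AUU (Ile): third position 3-fold.
Four-fold degenerate third positions: 4.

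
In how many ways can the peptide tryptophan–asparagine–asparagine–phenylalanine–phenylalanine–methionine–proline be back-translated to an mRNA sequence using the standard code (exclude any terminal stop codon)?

64

Trp: 1 codon.
Asn: 2 codons.
Asn: 2 codons.
Phe: 2 codons.
Phe: 2 codons.
Met: 1 codon.
Pro: 4 codons.
1 × 2 × 2 × 2 × 2 × 1 × 4 = 64.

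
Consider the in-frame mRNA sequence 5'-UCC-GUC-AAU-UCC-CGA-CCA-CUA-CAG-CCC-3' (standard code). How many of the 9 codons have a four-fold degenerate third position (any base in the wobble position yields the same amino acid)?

7

Codon 1 UCC (Ser): third position 4-fold.
Codon 2 GUC (Val): third position 4-fold.
Codon 3 AAU (Asn): third position 2-fold.
Codon 4 UCC (Ser): third position 4-fold.
Codon 5 CGA (Arg): third position 4-fold.
Codon 6 CCA (Pro): third position 4-fold.
Codon 7 CUA (Leu): third position 4-fold.
Codon 8 CAG (Gln): third position 2-fold.
Codon 9 CCC (Pro): third position 4-fold.
Four-fold degenerate third positions: 7.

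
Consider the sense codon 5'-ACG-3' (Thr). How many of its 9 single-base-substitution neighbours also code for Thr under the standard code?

3

Position 1: none → 0 synonymous.
Position 2: none → 0 synonymous.
Position 3: ACU, ACC, ACA → 3 synonymous.
Total: 0 + 0 + 3 = 3.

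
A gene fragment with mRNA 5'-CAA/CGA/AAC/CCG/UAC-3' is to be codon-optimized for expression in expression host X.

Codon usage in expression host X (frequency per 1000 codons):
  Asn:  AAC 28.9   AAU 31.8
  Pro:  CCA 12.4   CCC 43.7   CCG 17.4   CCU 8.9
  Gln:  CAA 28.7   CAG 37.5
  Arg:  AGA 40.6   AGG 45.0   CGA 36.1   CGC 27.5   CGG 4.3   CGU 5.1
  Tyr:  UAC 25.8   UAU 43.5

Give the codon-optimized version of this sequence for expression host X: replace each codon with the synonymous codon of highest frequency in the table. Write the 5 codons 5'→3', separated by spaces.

CAG AGG AAU CCC UAU

Codon 1 (Gln): best is CAG at 37.5.
Codon 2 (Arg): best is AGG at 45.0.
Codon 3 (Asn): best is AAU at 31.8.
Codon 4 (Pro): best is CCC at 43.7.
Codon 5 (Tyr): best is UAU at 43.5.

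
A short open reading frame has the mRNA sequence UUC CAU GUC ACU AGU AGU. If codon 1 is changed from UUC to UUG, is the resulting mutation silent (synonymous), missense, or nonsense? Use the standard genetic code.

missense

Position 3 falls in codon 1: UUC → Phe.
After the substitution the codon is UUG → Leu.
Phe ≠ Leu, so this is a missense mutation.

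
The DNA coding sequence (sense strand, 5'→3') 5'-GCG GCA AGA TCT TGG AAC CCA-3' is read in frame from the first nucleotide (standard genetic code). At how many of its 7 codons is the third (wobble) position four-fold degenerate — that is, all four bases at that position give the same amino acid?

4

Codon 1 GCG (Ala): third position 4-fold.
Codon 2 GCA (Ala): third position 4-fold.
Codon 3 AGA (Arg): third position 2-fold.
Codon 4 TCT (Ser): third position 4-fold.
Codon 5 TGG (Trp): third position 1-fold.
Codon 6 AAC (Asn): third position 2-fold.
Codon 7 CCA (Pro): third position 4-fold.
Four-fold degenerate third positions: 4.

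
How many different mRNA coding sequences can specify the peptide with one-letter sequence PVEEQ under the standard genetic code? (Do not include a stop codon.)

128

Pro: 4 codons.
Val: 4 codons.
Glu: 2 codons.
Glu: 2 codons.
Gln: 2 codons.
4 × 4 × 2 × 2 × 2 = 128.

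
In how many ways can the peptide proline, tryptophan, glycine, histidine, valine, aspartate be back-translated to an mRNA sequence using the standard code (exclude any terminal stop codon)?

Pro: 4 codons.
Trp: 1 codon.
Gly: 4 codons.
His: 2 codons.
Val: 4 codons.
Asp: 2 codons.
4 × 1 × 4 × 2 × 4 × 2 = 256.

256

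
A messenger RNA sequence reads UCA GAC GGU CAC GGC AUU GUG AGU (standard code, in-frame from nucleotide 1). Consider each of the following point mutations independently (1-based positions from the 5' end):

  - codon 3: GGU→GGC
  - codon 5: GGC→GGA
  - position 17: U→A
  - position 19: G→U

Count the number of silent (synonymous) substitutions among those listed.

2

Codon 3: GGU (Gly) → GGC (Gly) — synonymous.
Codon 5: GGC (Gly) → GGA (Gly) — synonymous.
Codon 6: AUU (Ile) → AAU (Asn) — missense.
Codon 7: GUG (Val) → UUG (Leu) — missense.
Synonymous: 2 of 4.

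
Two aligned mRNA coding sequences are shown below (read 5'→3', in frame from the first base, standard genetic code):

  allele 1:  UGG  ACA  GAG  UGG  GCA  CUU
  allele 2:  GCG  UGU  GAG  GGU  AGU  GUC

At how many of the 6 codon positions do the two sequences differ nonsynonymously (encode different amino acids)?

Codon 1: UGG Trp / GCG Ala — nonsynonymous.
Codon 2: ACA Thr / UGU Cys — nonsynonymous.
Codon 3: GAG Glu / GAG Glu — identical.
Codon 4: UGG Trp / GGU Gly — nonsynonymous.
Codon 5: GCA Ala / AGU Ser — nonsynonymous.
Codon 6: CUU Leu / GUC Val — nonsynonymous.
Nonsynonymous differences: 5.

5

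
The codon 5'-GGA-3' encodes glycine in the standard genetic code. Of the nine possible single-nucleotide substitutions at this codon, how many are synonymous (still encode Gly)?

3

Position 1: none → 0 synonymous.
Position 2: none → 0 synonymous.
Position 3: GGU, GGC, GGG → 3 synonymous.
Total: 0 + 0 + 3 = 3.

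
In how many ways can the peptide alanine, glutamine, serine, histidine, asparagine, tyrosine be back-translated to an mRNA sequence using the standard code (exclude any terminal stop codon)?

Ala: 4 codons.
Gln: 2 codons.
Ser: 6 codons.
His: 2 codons.
Asn: 2 codons.
Tyr: 2 codons.
4 × 2 × 6 × 2 × 2 × 2 = 384.

384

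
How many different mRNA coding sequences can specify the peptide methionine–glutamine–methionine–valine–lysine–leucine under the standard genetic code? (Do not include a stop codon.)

96

Met: 1 codon.
Gln: 2 codons.
Met: 1 codon.
Val: 4 codons.
Lys: 2 codons.
Leu: 6 codons.
1 × 2 × 1 × 4 × 2 × 6 = 96.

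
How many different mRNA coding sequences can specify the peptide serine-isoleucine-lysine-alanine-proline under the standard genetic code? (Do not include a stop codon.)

576

Ser: 6 codons.
Ile: 3 codons.
Lys: 2 codons.
Ala: 4 codons.
Pro: 4 codons.
6 × 3 × 2 × 4 × 4 = 576.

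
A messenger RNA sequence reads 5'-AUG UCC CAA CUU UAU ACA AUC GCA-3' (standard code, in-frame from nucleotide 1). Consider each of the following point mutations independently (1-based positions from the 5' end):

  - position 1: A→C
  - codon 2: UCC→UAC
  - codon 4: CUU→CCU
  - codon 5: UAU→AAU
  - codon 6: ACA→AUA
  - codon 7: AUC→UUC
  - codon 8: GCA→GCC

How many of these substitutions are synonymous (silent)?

Codon 1: AUG (Met) → CUG (Leu) — missense.
Codon 2: UCC (Ser) → UAC (Tyr) — missense.
Codon 4: CUU (Leu) → CCU (Pro) — missense.
Codon 5: UAU (Tyr) → AAU (Asn) — missense.
Codon 6: ACA (Thr) → AUA (Ile) — missense.
Codon 7: AUC (Ile) → UUC (Phe) — missense.
Codon 8: GCA (Ala) → GCC (Ala) — synonymous.
Synonymous: 1 of 7.

1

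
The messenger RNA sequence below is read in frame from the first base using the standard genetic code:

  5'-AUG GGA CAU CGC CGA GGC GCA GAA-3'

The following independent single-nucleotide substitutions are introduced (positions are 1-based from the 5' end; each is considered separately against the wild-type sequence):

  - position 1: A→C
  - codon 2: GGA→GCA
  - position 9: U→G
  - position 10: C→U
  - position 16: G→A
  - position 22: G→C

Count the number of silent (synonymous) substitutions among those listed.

0

Codon 1: AUG (Met) → CUG (Leu) — missense.
Codon 2: GGA (Gly) → GCA (Ala) — missense.
Codon 3: CAU (His) → CAG (Gln) — missense.
Codon 4: CGC (Arg) → UGC (Cys) — missense.
Codon 6: GGC (Gly) → AGC (Ser) — missense.
Codon 8: GAA (Glu) → CAA (Gln) — missense.
Synonymous: 0 of 6.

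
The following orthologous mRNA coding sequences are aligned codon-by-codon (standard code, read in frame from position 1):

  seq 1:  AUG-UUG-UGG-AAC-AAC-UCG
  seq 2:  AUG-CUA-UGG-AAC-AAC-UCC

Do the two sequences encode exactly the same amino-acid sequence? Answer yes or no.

Codon 1: AUG Met / AUG Met — identical.
Codon 2: UUG Leu / CUA Leu — synonymous.
Codon 3: UGG Trp / UGG Trp — identical.
Codon 4: AAC Asn / AAC Asn — identical.
Codon 5: AAC Asn / AAC Asn — identical.
Codon 6: UCG Ser / UCC Ser — synonymous.
Nonsynonymous differences: 0 → same protein.

yes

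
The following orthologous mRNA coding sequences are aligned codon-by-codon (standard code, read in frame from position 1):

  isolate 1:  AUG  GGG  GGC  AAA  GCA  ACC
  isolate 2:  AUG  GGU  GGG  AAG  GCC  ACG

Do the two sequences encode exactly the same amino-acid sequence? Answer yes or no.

yes

Codon 1: AUG Met / AUG Met — identical.
Codon 2: GGG Gly / GGU Gly — synonymous.
Codon 3: GGC Gly / GGG Gly — synonymous.
Codon 4: AAA Lys / AAG Lys — synonymous.
Codon 5: GCA Ala / GCC Ala — synonymous.
Codon 6: ACC Thr / ACG Thr — synonymous.
Nonsynonymous differences: 0 → same protein.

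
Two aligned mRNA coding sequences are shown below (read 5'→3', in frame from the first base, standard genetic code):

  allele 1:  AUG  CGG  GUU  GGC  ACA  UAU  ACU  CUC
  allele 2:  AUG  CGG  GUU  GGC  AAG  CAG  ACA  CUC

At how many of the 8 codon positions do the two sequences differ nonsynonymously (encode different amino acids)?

2

Codon 1: AUG Met / AUG Met — identical.
Codon 2: CGG Arg / CGG Arg — identical.
Codon 3: GUU Val / GUU Val — identical.
Codon 4: GGC Gly / GGC Gly — identical.
Codon 5: ACA Thr / AAG Lys — nonsynonymous.
Codon 6: UAU Tyr / CAG Gln — nonsynonymous.
Codon 7: ACU Thr / ACA Thr — synonymous.
Codon 8: CUC Leu / CUC Leu — identical.
Nonsynonymous differences: 2.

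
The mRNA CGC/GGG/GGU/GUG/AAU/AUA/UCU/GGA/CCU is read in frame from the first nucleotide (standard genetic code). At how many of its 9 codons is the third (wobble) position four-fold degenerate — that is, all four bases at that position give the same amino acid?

7

Codon 1 CGC (Arg): third position 4-fold.
Codon 2 GGG (Gly): third position 4-fold.
Codon 3 GGU (Gly): third position 4-fold.
Codon 4 GUG (Val): third position 4-fold.
Codon 5 AAU (Asn): third position 2-fold.
Codon 6 AUA (Ile): third position 3-fold.
Codon 7 UCU (Ser): third position 4-fold.
Codon 8 GGA (Gly): third position 4-fold.
Codon 9 CCU (Pro): third position 4-fold.
Four-fold degenerate third positions: 7.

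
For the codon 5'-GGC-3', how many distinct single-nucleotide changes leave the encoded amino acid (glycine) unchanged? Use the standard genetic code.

3

Position 1: none → 0 synonymous.
Position 2: none → 0 synonymous.
Position 3: GGU, GGA, GGG → 3 synonymous.
Total: 0 + 0 + 3 = 3.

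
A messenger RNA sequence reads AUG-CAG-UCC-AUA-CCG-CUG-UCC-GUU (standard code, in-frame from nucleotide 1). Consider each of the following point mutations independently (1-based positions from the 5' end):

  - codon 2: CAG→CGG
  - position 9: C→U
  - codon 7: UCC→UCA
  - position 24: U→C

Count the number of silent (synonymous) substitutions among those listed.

3

Codon 2: CAG (Gln) → CGG (Arg) — missense.
Codon 3: UCC (Ser) → UCU (Ser) — synonymous.
Codon 7: UCC (Ser) → UCA (Ser) — synonymous.
Codon 8: GUU (Val) → GUC (Val) — synonymous.
Synonymous: 3 of 4.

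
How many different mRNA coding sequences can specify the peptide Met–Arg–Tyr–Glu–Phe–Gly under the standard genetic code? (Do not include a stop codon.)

Met: 1 codon.
Arg: 6 codons.
Tyr: 2 codons.
Glu: 2 codons.
Phe: 2 codons.
Gly: 4 codons.
1 × 6 × 2 × 2 × 2 × 4 = 192.

192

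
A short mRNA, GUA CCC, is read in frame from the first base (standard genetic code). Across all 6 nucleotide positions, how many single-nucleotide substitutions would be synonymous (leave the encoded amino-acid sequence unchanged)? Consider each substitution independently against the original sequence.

Codon 1 (GUA, Val): 3 synonymous substitutions.
Codon 2 (CCC, Pro): 3 synonymous substitutions.
Total: 3 + 3 = 6.

6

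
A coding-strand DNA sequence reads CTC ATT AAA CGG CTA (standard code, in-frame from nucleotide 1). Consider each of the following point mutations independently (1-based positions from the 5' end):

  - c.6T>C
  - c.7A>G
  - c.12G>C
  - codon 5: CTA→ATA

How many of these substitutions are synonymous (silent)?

Codon 2: ATT (Ile) → ATC (Ile) — synonymous.
Codon 3: AAA (Lys) → GAA (Glu) — missense.
Codon 4: CGG (Arg) → CGC (Arg) — synonymous.
Codon 5: CTA (Leu) → ATA (Ile) — missense.
Synonymous: 2 of 4.

2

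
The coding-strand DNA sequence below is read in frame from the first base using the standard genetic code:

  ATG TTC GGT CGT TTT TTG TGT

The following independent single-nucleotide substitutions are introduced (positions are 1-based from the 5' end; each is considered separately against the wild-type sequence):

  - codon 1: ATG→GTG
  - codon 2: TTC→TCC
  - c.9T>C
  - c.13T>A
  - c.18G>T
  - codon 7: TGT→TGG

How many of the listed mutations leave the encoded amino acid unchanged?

Codon 1: ATG (Met) → GTG (Val) — missense.
Codon 2: TTC (Phe) → TCC (Ser) — missense.
Codon 3: GGT (Gly) → GGC (Gly) — synonymous.
Codon 5: TTT (Phe) → ATT (Ile) — missense.
Codon 6: TTG (Leu) → TTT (Phe) — missense.
Codon 7: TGT (Cys) → TGG (Trp) — missense.
Synonymous: 1 of 6.

1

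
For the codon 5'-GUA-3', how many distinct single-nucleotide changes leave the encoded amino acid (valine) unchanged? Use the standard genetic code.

Position 1: none → 0 synonymous.
Position 2: none → 0 synonymous.
Position 3: GUU, GUC, GUG → 3 synonymous.
Total: 0 + 0 + 3 = 3.

3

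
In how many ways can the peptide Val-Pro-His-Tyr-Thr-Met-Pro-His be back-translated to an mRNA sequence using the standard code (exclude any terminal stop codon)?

Val: 4 codons.
Pro: 4 codons.
His: 2 codons.
Tyr: 2 codons.
Thr: 4 codons.
Met: 1 codon.
Pro: 4 codons.
His: 2 codons.
4 × 4 × 2 × 2 × 4 × 1 × 4 × 2 = 2048.

2048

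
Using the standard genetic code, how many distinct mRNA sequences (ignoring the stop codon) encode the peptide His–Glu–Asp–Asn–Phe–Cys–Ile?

192

His: 2 codons.
Glu: 2 codons.
Asp: 2 codons.
Asn: 2 codons.
Phe: 2 codons.
Cys: 2 codons.
Ile: 3 codons.
2 × 2 × 2 × 2 × 2 × 2 × 3 = 192.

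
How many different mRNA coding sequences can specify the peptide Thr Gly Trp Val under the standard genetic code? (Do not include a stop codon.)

Thr: 4 codons.
Gly: 4 codons.
Trp: 1 codon.
Val: 4 codons.
4 × 4 × 1 × 4 = 64.

64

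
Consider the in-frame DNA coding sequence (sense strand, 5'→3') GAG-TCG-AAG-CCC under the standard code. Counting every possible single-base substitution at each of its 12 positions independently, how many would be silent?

8

Codon 1 (GAG, Glu): 1 synonymous substitution.
Codon 2 (TCG, Ser): 3 synonymous substitutions.
Codon 3 (AAG, Lys): 1 synonymous substitution.
Codon 4 (CCC, Pro): 3 synonymous substitutions.
Total: 1 + 3 + 1 + 3 = 8.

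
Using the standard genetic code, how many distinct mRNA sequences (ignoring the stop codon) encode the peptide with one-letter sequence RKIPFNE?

1152

Arg: 6 codons.
Lys: 2 codons.
Ile: 3 codons.
Pro: 4 codons.
Phe: 2 codons.
Asn: 2 codons.
Glu: 2 codons.
6 × 2 × 3 × 4 × 2 × 2 × 2 = 1152.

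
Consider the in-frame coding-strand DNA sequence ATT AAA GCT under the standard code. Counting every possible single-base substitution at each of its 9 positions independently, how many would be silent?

Codon 1 (ATT, Ile): 2 synonymous substitutions.
Codon 2 (AAA, Lys): 1 synonymous substitution.
Codon 3 (GCT, Ala): 3 synonymous substitutions.
Total: 2 + 1 + 3 = 6.

6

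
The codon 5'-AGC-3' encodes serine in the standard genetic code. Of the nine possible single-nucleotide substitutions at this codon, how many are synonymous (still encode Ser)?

Position 1: none → 0 synonymous.
Position 2: none → 0 synonymous.
Position 3: AGU → 1 synonymous.
Total: 0 + 0 + 1 = 1.

1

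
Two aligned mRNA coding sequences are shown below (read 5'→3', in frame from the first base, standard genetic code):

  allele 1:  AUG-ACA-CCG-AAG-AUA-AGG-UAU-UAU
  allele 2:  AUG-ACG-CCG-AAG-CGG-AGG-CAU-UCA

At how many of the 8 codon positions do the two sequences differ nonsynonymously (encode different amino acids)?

3

Codon 1: AUG Met / AUG Met — identical.
Codon 2: ACA Thr / ACG Thr — synonymous.
Codon 3: CCG Pro / CCG Pro — identical.
Codon 4: AAG Lys / AAG Lys — identical.
Codon 5: AUA Ile / CGG Arg — nonsynonymous.
Codon 6: AGG Arg / AGG Arg — identical.
Codon 7: UAU Tyr / CAU His — nonsynonymous.
Codon 8: UAU Tyr / UCA Ser — nonsynonymous.
Nonsynonymous differences: 3.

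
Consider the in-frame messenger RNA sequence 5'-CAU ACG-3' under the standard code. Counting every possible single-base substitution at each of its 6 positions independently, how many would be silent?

4

Codon 1 (CAU, His): 1 synonymous substitution.
Codon 2 (ACG, Thr): 3 synonymous substitutions.
Total: 1 + 3 = 4.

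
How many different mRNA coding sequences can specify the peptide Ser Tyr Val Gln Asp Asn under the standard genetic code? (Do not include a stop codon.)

384

Ser: 6 codons.
Tyr: 2 codons.
Val: 4 codons.
Gln: 2 codons.
Asp: 2 codons.
Asn: 2 codons.
6 × 2 × 4 × 2 × 2 × 2 = 384.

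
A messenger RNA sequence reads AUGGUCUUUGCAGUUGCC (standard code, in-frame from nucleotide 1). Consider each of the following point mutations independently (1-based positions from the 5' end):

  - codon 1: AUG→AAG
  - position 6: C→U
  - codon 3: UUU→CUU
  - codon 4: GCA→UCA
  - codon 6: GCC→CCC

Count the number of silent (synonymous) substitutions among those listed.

Codon 1: AUG (Met) → AAG (Lys) — missense.
Codon 2: GUC (Val) → GUU (Val) — synonymous.
Codon 3: UUU (Phe) → CUU (Leu) — missense.
Codon 4: GCA (Ala) → UCA (Ser) — missense.
Codon 6: GCC (Ala) → CCC (Pro) — missense.
Synonymous: 1 of 5.

1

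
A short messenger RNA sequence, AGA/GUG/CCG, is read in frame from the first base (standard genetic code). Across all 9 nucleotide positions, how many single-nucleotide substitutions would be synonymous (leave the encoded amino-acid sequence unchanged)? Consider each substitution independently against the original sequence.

8

Codon 1 (AGA, Arg): 2 synonymous substitutions.
Codon 2 (GUG, Val): 3 synonymous substitutions.
Codon 3 (CCG, Pro): 3 synonymous substitutions.
Total: 2 + 3 + 3 = 8.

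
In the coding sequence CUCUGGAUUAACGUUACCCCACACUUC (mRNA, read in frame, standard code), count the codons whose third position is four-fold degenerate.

Codon 1 CUC (Leu): third position 4-fold.
Codon 2 UGG (Trp): third position 1-fold.
Codon 3 AUU (Ile): third position 3-fold.
Codon 4 AAC (Asn): third position 2-fold.
Codon 5 GUU (Val): third position 4-fold.
Codon 6 ACC (Thr): third position 4-fold.
Codon 7 CCA (Pro): third position 4-fold.
Codon 8 CAC (His): third position 2-fold.
Codon 9 UUC (Phe): third position 2-fold.
Four-fold degenerate third positions: 4.

4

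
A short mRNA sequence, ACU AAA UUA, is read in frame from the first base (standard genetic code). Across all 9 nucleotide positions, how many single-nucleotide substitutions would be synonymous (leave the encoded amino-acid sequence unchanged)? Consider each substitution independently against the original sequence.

Codon 1 (ACU, Thr): 3 synonymous substitutions.
Codon 2 (AAA, Lys): 1 synonymous substitution.
Codon 3 (UUA, Leu): 2 synonymous substitutions.
Total: 3 + 1 + 2 = 6.

6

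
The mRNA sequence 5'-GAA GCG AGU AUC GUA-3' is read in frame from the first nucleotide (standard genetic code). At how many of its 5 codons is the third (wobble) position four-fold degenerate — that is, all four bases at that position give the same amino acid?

2

Codon 1 GAA (Glu): third position 2-fold.
Codon 2 GCG (Ala): third position 4-fold.
Codon 3 AGU (Ser): third position 2-fold.
Codon 4 AUC (Ile): third position 3-fold.
Codon 5 GUA (Val): third position 4-fold.
Four-fold degenerate third positions: 2.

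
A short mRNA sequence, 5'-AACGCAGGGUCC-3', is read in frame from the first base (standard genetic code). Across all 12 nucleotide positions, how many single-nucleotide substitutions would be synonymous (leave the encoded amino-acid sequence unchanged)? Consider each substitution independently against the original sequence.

Codon 1 (AAC, Asn): 1 synonymous substitution.
Codon 2 (GCA, Ala): 3 synonymous substitutions.
Codon 3 (GGG, Gly): 3 synonymous substitutions.
Codon 4 (UCC, Ser): 3 synonymous substitutions.
Total: 1 + 3 + 3 + 3 = 10.

10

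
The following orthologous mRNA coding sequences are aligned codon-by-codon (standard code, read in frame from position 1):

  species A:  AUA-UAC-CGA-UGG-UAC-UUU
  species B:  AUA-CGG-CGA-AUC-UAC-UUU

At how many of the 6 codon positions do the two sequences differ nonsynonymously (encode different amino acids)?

Codon 1: AUA Ile / AUA Ile — identical.
Codon 2: UAC Tyr / CGG Arg — nonsynonymous.
Codon 3: CGA Arg / CGA Arg — identical.
Codon 4: UGG Trp / AUC Ile — nonsynonymous.
Codon 5: UAC Tyr / UAC Tyr — identical.
Codon 6: UUU Phe / UUU Phe — identical.
Nonsynonymous differences: 2.

2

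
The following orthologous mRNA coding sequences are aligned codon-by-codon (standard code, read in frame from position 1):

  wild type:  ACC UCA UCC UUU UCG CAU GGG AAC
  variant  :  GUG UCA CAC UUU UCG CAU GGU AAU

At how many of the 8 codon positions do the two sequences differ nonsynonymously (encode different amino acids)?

Codon 1: ACC Thr / GUG Val — nonsynonymous.
Codon 2: UCA Ser / UCA Ser — identical.
Codon 3: UCC Ser / CAC His — nonsynonymous.
Codon 4: UUU Phe / UUU Phe — identical.
Codon 5: UCG Ser / UCG Ser — identical.
Codon 6: CAU His / CAU His — identical.
Codon 7: GGG Gly / GGU Gly — synonymous.
Codon 8: AAC Asn / AAU Asn — synonymous.
Nonsynonymous differences: 2.

2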